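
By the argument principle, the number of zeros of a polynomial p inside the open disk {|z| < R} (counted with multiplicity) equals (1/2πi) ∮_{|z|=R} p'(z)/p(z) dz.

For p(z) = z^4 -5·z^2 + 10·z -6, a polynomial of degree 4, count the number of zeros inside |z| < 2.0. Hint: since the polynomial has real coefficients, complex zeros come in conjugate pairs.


The zeros of p are: 1, -3, (1 + 1i), (1 - 1i).
Their magnitudes are: 1, 3, 1.414, 1.414.
Zeros with |z| < R = 2.0: 1, (1 + 1i), (1 - 1i).
Count = 3.
By the argument principle, (1/2πi) ∮_{|z|=R} p'(z)/p(z) dz equals exactly this count.

Number of zeros inside |z| < 2.0: 3.


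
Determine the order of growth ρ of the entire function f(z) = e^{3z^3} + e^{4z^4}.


Each summand is entire of order 3 and 4 respectively (as in the single-exponential case). The order of a sum is at most the max of the orders, so ρ ≤ 4. For the lower bound: on |z|=r choose arg z so that 4z^4 is real positive; then |e^{4z^4}| = e^{4r^4} while |e^{3z^3}| ≤ e^{3r^3} = o(e^{4r^4}). So |f| ≥ e^{4r^4}(1 − o(1)) and ρ ≥ 4. Hence ρ = max(3, 4) = 4.
Therefore ρ = 4.

Order ρ = 4.


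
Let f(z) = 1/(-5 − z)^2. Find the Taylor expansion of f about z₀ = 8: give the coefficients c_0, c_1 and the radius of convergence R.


Let w = z − z₀, so z = z₀ + w.
Then -5 − z = -5 − (z₀ + w) = (-5 − z₀) − w = -13 − w.
f(z) = 1/(-13 − w)^2 = (1/(-13)^2) · (1 − w/(-13))^{−2}.
By the binomial series (1−u)^{−2} = Σ_{n≥0} C(n+1, 1) u^n for |u|<1, with u = w/(-13):
  c_n = C(n+1, 1) / (-13)^(n+2).
  c_0 = 1/(-13)^2 = 1/169.
  c_1 = 2/(-13)^3 = -2/2197.
The series is valid for |w/d| < 1, i.e. |z − z₀| < |d|.
Radius of convergence: R = |-5 − z₀| = |-13| = 13 (distance from z₀ to the singularity z = -5).

c_0 = 1/169, c_1 = -2/2197; R = 13.


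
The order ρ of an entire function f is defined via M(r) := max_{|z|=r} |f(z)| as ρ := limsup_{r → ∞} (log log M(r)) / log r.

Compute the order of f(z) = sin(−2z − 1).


sin(w) is a linear combination of e^{iw} and e^{−iw} (or e^w, e^{−w} in the hyperbolic case), so |sin(w)| ≤ e^{|w|}. With w = −2z − 1, |w| ≤ 2|z| + 1 = 2r + 1 on |z| = r, giving M(r) ≤ e^{2r + 1}, so ρ ≤ 1. On a suitable ray (z = it for sin/cos; z = t for sinh/cosh, t real → ∞), |sin(−2z − 1)| grows like e^{2|t|}/2, so ρ ≥ 1. Hence ρ = 1.
Therefore ρ = 1.

Order ρ = 1.


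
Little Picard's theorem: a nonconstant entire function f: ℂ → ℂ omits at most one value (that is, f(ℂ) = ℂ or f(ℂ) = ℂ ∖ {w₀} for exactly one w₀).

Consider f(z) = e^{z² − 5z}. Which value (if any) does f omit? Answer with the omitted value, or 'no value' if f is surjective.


Little Picard bounds the complement of f(ℂ) to at most one point.
The exponent g(z) = z² − 5z is a nonconstant polynomial, hence surjective onto ℂ. So e^{g(z)} takes every value in {e^w : w ∈ ℂ} = ℂ ∖ {0}. Adding 0 shifts the range to ℂ ∖ {0}. f omits exactly 0.

Omitted value: 0.


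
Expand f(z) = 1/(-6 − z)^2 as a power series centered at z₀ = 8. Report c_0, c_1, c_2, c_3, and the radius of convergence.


Let w = z − z₀, so z = z₀ + w.
Then -6 − z = -6 − (z₀ + w) = (-6 − z₀) − w = -14 − w.
f(z) = 1/(-14 − w)^2 = (1/(-14)^2) · (1 − w/(-14))^{−2}.
By the binomial series (1−u)^{−2} = Σ_{n≥0} C(n+1, 1) u^n for |u|<1, with u = w/(-14):
  c_n = C(n+1, 1) / (-14)^(n+2).
  c_0 = 1/(-14)^2 = 1/196.
  c_1 = 2/(-14)^3 = -1/1372.
  c_2 = 3/(-14)^4 = 3/38416.
  c_3 = 4/(-14)^5 = -1/134456.
The series is valid for |w/d| < 1, i.e. |z − z₀| < |d|.
Radius of convergence: R = |-6 − z₀| = |-14| = 14 (distance from z₀ to the singularity z = -6).

c_0 = 1/196, c_1 = -1/1372, c_2 = 3/38416, c_3 = -1/134456; R = 14.


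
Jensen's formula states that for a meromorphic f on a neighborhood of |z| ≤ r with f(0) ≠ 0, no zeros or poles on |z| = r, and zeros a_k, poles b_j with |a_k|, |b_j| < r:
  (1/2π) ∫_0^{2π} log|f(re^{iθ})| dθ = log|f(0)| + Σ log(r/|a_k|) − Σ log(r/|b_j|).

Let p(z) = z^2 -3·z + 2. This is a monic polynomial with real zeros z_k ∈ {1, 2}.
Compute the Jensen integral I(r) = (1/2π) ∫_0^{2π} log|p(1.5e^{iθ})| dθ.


Zeros: 1, 2; r = 1.5.
Inside |z| < r: 1. Outside (|z| ≥ r): 2.
p(0) = 2, so log|p(0)| = log(2) = 0.6931.
Apply Jensen: I(r) = log|p(0)| + Σ_k log(r/|z_k|), summed over zeros inside |z| < r.
  log(r/|z_k|) for z_k = 1: log(1.5/1) = 0.4055
  Outside zeros (2) contribute nothing to the Jensen sum.
Sum over inside zeros: 0.4055.
I(r) = log|p(0)| + (inside sum) = 0.6931 + 0.4055 = 1.0986.
Note: since some zeros are outside |z| ≤ r, the simplified n·log(r) form does NOT apply — only the inside zeros contribute.

I(r) ≈ 1.0986.


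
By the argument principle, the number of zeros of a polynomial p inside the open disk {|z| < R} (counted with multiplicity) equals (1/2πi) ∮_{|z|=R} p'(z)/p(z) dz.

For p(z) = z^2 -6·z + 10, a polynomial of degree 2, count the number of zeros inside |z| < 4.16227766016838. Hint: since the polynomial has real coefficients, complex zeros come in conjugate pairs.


The zeros of p are: (3 + 1i), (3 - 1i).
Their magnitudes are: 3.162, 3.162.
Zeros with |z| < R = 4.16227766016838: (3 + 1i), (3 - 1i).
Count = 2.
By the argument principle, (1/2πi) ∮_{|z|=R} p'(z)/p(z) dz equals exactly this count.

Number of zeros inside |z| < 4.16227766016838: 2.


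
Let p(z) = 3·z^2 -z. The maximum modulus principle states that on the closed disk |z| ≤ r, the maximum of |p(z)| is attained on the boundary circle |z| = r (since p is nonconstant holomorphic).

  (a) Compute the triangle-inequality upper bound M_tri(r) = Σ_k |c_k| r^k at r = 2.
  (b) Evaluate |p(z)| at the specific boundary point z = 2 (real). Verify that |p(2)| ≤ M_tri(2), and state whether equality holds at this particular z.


Coefficients: c_0 = 0, c_1 = -1, c_2 = 3. Radius r = 2.
Part (a). Triangle bound: M_tri(r) = Σ_k |c_k| r^k
  = |0|·2^0 + |-1|·2^1 + |3|·2^2
  = 0 + 2 + 12 = 14.
This bounds M(r) := max_{|z|=r} |p(z)| from above; equality holds iff all terms c_k z^k can be made to align in phase at a single z on |z|=r.
Part (b). At z = 2 (real, on the circle |z| = r):
  p(2) = (0)·2^0 + (-1)·2^1 + (3)·2^2 = 10.
  |p(2)| = 10.
Check: |p(2)| = 10 ≤ 14 = M_tri(2). ✓ Equality does not hold at z = 2 (the coefficients have mixed signs, so the terms do not all align in phase there).

M_tri(2) = 14; |p(2)| = 10; equality at z=2: no.


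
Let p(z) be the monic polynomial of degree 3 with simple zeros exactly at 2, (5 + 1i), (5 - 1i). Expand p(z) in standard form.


The polynomial is p(z) = ∏_{α ∈ S} (z − α), where S = {2, (5 + 1i), (5 - 1i)}.
Expanding the product yields: p(z) = z^3 -12·z^2 + 46·z -52.
Note conjugate pairs combine to real quadratics: (z − (5+1i))(z − (5−1i)) = z² − 10z + 26.
The resulting polynomial has degree 3 and real coefficients as required.

p(z) = z^3 -12·z^2 + 46·z -52.


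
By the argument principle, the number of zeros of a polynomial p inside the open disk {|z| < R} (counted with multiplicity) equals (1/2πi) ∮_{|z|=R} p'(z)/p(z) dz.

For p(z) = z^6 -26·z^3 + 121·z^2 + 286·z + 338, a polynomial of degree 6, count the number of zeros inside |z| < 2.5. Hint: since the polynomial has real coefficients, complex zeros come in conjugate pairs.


The zeros of p are: (-2 + 3i), (-2 - 3i), (3 + 2i), (3 - 2i), (-1 + 1i), (-1 - 1i).
Their magnitudes are: 3.606, 3.606, 3.606, 3.606, 1.414, 1.414.
Zeros with |z| < R = 2.5: (-1 + 1i), (-1 - 1i).
Count = 2.
By the argument principle, (1/2πi) ∮_{|z|=R} p'(z)/p(z) dz equals exactly this count.

Number of zeros inside |z| < 2.5: 2.


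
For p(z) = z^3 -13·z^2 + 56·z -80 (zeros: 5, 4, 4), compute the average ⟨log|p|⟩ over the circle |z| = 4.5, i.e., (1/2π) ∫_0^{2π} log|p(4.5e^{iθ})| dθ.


Zeros: 4, 4, 5; r = 4.5.
Inside |z| < r: 4, 4. Outside (|z| ≥ r): 5.
p(0) = -80, so log|p(0)| = log(80) = 4.3820.
Apply Jensen: I(r) = log|p(0)| + Σ_k log(r/|z_k|), summed over zeros inside |z| < r.
  log(r/|z_k|) for z_k = 4: log(4.5/4) = 0.1178
  log(r/|z_k|) for z_k = 4: log(4.5/4) = 0.1178
  Outside zeros (5) contribute nothing to the Jensen sum.
Sum over inside zeros: 0.2356.
I(r) = log|p(0)| + (inside sum) = 4.3820 + 0.2356 = 4.6176.
Note: since some zeros are outside |z| ≤ r, the simplified n·log(r) form does NOT apply — only the inside zeros contribute.

I(r) ≈ 4.6176.


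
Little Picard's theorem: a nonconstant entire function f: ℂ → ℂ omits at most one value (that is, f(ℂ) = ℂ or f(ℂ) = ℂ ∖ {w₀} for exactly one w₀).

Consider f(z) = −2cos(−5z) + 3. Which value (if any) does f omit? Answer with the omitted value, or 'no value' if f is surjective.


Little Picard bounds the complement of f(ℂ) to at most one point.
cos is entire and surjective onto ℂ: for every w ∈ ℂ, cos(ζ) = w has a solution ζ ∈ ℂ (e.g., via the complex inverse arccos). With ζ = −5z this gives z = ζ/(-5). Then -2·cos(−5z) takes every value in -2·ℂ = ℂ, and adding 3 is a bijection of ℂ. So f is surjective and omits no value. (Note: only on the real line is cos bounded by [−1, 1].)

Omitted value: no value.


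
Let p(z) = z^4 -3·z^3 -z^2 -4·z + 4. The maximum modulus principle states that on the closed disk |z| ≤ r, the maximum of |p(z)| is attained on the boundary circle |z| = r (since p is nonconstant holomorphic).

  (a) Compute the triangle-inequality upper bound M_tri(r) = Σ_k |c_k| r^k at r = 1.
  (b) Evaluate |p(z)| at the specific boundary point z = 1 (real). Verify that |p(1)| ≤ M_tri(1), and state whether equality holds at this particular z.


Coefficients: c_0 = 4, c_1 = -4, c_2 = -1, c_3 = -3, c_4 = 1. Radius r = 1.
Part (a). Triangle bound: M_tri(r) = Σ_k |c_k| r^k
  = |4|·1^0 + |-4|·1^1 + |-1|·1^2 + |-3|·1^3 + |1|·1^4
  = 4 + 4 + 1 + 3 + 1 = 13.
This bounds M(r) := max_{|z|=r} |p(z)| from above; equality holds iff all terms c_k z^k can be made to align in phase at a single z on |z|=r.
Part (b). At z = 1 (real, on the circle |z| = r):
  p(1) = (4)·1^0 + (-4)·1^1 + (-1)·1^2 + (-3)·1^3 + (1)·1^4 = -3.
  |p(1)| = 3.
Check: |p(1)| = 3 ≤ 13 = M_tri(1). ✓ Equality does not hold at z = 1 (the coefficients have mixed signs, so the terms do not all align in phase there).

M_tri(1) = 13; |p(1)| = 3; equality at z=1: no.


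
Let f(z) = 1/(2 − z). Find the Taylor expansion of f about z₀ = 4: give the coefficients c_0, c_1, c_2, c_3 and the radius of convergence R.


Let w = z − z₀, so z = z₀ + w.
Then 2 − z = 2 − (z₀ + w) = (2 − z₀) − w = -2 − w.
f(z) = 1/(-2 − w) = (1/(-2)) · 1/(1 − w/(-2)) = Σ_{n≥0} w^n / (-2)^(n+1).
So c_n = 1/(-2)^(n+1):
  c_0 = 1/(-2)^1 = -1/2.
  c_1 = 1/(-2)^2 = 1/4.
  c_2 = 1/(-2)^3 = -1/8.
  c_3 = 1/(-2)^4 = 1/16.
The series is valid for |w/d| < 1, i.e. |z − z₀| < |d|.
Radius of convergence: R = |2 − z₀| = |-2| = 2 (distance from z₀ to the singularity z = 2).

c_0 = -1/2, c_1 = 1/4, c_2 = -1/8, c_3 = 1/16; R = 2.


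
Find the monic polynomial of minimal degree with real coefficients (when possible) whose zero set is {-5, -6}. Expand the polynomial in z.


The polynomial is p(z) = ∏_{α ∈ S} (z − α), where S = {-5, -6}.
Expanding the product yields: p(z) = z^2 + 11·z + 30.
The resulting polynomial has degree 2 and real coefficients as required.

p(z) = z^2 + 11·z + 30.


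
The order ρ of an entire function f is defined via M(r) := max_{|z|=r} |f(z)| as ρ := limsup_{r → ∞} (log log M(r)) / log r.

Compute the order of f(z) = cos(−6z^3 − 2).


Write cos(w) = (e^{iw} ± e^{−iw})/(2 or 2i), so |cos(w)| ≤ e^{|w|}. With w = −6z^3 − 2, |w| ≤ 6r^3 + 2 on |z|=r, giving M(r) ≤ e^{6r^3 + 2} and ρ ≤ 3. For the lower bound, choose z on |z|=r with -6z^3 purely imaginary of modulus 6r^3; then |cos(−6z^3 − 2)| grows like e^{6r^3}/2, so ρ ≥ 3. Hence ρ = 3.
Therefore ρ = 3.

Order ρ = 3.


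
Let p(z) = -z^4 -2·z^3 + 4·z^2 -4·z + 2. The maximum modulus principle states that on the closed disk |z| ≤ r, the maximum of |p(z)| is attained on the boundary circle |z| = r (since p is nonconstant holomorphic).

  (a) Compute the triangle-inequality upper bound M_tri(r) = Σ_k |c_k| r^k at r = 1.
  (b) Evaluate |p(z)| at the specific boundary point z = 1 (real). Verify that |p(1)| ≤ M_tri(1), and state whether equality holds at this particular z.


Coefficients: c_0 = 2, c_1 = -4, c_2 = 4, c_3 = -2, c_4 = -1. Radius r = 1.
Part (a). Triangle bound: M_tri(r) = Σ_k |c_k| r^k
  = |2|·1^0 + |-4|·1^1 + |4|·1^2 + |-2|·1^3 + |-1|·1^4
  = 2 + 4 + 4 + 2 + 1 = 13.
This bounds M(r) := max_{|z|=r} |p(z)| from above; equality holds iff all terms c_k z^k can be made to align in phase at a single z on |z|=r.
Part (b). At z = 1 (real, on the circle |z| = r):
  p(1) = (2)·1^0 + (-4)·1^1 + (4)·1^2 + (-2)·1^3 + (-1)·1^4 = -1.
  |p(1)| = 1.
Check: |p(1)| = 1 ≤ 13 = M_tri(1). ✓ Equality does not hold at z = 1 (the coefficients have mixed signs, so the terms do not all align in phase there).

M_tri(1) = 13; |p(1)| = 1; equality at z=1: no.


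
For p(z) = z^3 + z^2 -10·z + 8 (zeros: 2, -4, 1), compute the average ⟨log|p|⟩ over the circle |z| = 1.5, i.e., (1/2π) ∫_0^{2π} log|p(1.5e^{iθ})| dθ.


Zeros: -4, 1, 2; r = 1.5.
Inside |z| < r: 1. Outside (|z| ≥ r): -4, 2.
p(0) = 8, so log|p(0)| = log(8) = 2.0794.
Apply Jensen: I(r) = log|p(0)| + Σ_k log(r/|z_k|), summed over zeros inside |z| < r.
  log(r/|z_k|) for z_k = 1: log(1.5/1) = 0.4055
  Outside zeros (-4, 2) contribute nothing to the Jensen sum.
Sum over inside zeros: 0.4055.
I(r) = log|p(0)| + (inside sum) = 2.0794 + 0.4055 = 2.4849.
Note: since some zeros are outside |z| ≤ r, the simplified n·log(r) form does NOT apply — only the inside zeros contribute.

I(r) ≈ 2.4849.


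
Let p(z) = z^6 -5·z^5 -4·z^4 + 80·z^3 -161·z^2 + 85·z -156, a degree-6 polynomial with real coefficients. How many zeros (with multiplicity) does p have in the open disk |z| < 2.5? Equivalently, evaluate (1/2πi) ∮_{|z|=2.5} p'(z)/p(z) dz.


The zeros of p are: (0 + 1i), (0 - 1i), (3 + 2i), (3 - 2i), -4, 3.
Their magnitudes are: 1, 1, 3.606, 3.606, 4, 3.
Zeros with |z| < R = 2.5: (0 + 1i), (0 - 1i).
Count = 2.
By the argument principle, (1/2πi) ∮_{|z|=R} p'(z)/p(z) dz equals exactly this count.

Number of zeros inside |z| < 2.5: 2.


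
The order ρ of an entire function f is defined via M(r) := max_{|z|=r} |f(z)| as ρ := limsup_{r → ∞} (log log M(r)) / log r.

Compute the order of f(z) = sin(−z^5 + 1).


Write sin(w) = (e^{iw} ± e^{−iw})/(2 or 2i), so |sin(w)| ≤ e^{|w|}. With w = −z^5 + 1, |w| ≤ 1r^5 + 1 on |z|=r, giving M(r) ≤ e^{1r^5 + 1} and ρ ≤ 5. For the lower bound, choose z on |z|=r with -1z^5 purely imaginary of modulus 1r^5; then |sin(−z^5 + 1)| grows like e^{1r^5}/2, so ρ ≥ 5. Hence ρ = 5.
Therefore ρ = 5.

Order ρ = 5.


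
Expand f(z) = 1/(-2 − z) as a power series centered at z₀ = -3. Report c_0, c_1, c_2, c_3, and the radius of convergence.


Let w = z − z₀, so z = z₀ + w.
Then -2 − z = -2 − (z₀ + w) = (-2 − z₀) − w = 1 − w.
f(z) = 1/(1 − w) = (1/(1)) · 1/(1 − w/(1)) = Σ_{n≥0} w^n / (1)^(n+1).
So c_n = 1/(1)^(n+1):
  c_0 = 1/(1)^1 = 1.
  c_1 = 1/(1)^2 = 1.
  c_2 = 1/(1)^3 = 1.
  c_3 = 1/(1)^4 = 1.
The series is valid for |w/d| < 1, i.e. |z − z₀| < |d|.
Radius of convergence: R = |-2 − z₀| = |1| = 1 (distance from z₀ to the singularity z = -2).

c_0 = 1, c_1 = 1, c_2 = 1, c_3 = 1; R = 1.


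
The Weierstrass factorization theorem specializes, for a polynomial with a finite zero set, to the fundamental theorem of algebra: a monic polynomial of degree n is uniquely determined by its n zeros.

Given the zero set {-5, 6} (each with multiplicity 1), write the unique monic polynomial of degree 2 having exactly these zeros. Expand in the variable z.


The polynomial is p(z) = ∏_{α ∈ S} (z − α), where S = {-5, 6}.
Expanding the product yields: p(z) = z^2 -z -30.
The resulting polynomial has degree 2 and real coefficients as required.

p(z) = z^2 -z -30.


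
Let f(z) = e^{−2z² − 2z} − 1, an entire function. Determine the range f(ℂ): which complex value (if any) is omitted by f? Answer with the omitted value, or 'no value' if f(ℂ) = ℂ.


Little Picard bounds the complement of f(ℂ) to at most one point.
The exponent g(z) = −2z² − 2z is a nonconstant polynomial, hence surjective onto ℂ. So e^{g(z)} takes every value in {e^w : w ∈ ℂ} = ℂ ∖ {0}. Adding -1 shifts the range to ℂ ∖ {-1}. f omits exactly -1.

Omitted value: -1.


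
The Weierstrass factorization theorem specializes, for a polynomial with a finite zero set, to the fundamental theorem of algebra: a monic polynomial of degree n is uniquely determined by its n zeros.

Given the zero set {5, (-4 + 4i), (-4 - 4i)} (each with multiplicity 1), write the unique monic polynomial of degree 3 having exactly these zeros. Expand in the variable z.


The polynomial is p(z) = ∏_{α ∈ S} (z − α), where S = {5, (-4 + 4i), (-4 - 4i)}.
Expanding the product yields: p(z) = z^3 + 3·z^2 -8·z -160.
Note conjugate pairs combine to real quadratics: (z − (-4+4i))(z − (-4−4i)) = z² + 8z + 32.
The resulting polynomial has degree 3 and real coefficients as required.

p(z) = z^3 + 3·z^2 -8·z -160.


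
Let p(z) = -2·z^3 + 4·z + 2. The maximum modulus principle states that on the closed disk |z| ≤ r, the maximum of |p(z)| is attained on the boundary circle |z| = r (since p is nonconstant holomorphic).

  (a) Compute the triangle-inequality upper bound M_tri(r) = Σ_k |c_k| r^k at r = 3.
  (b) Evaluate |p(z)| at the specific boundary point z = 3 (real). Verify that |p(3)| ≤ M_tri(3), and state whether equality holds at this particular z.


Coefficients: c_0 = 2, c_1 = 4, c_2 = 0, c_3 = -2. Radius r = 3.
Part (a). Triangle bound: M_tri(r) = Σ_k |c_k| r^k
  = |2|·3^0 + |4|·3^1 + |0|·3^2 + |-2|·3^3
  = 2 + 12 + 0 + 54 = 68.
This bounds M(r) := max_{|z|=r} |p(z)| from above; equality holds iff all terms c_k z^k can be made to align in phase at a single z on |z|=r.
Part (b). At z = 3 (real, on the circle |z| = r):
  p(3) = (2)·3^0 + (4)·3^1 + (0)·3^2 + (-2)·3^3 = -40.
  |p(3)| = 40.
Check: |p(3)| = 40 ≤ 68 = M_tri(3). ✓ Equality does not hold at z = 3 (the coefficients have mixed signs, so the terms do not all align in phase there).

M_tri(3) = 68; |p(3)| = 40; equality at z=3: no.


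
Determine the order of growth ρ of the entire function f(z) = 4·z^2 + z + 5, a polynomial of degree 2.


|f(z)| ≤ Σ|c_k|·r^k = O(r^2) as r → ∞. Polynomial growth is O(e^{r^ε}) for every ε > 0 (since r^2/e^{r^ε} → 0), so ρ ≤ ε for all ε > 0, i.e. ρ = 0. Every nonconstant polynomial has order 0.
Therefore ρ = 0.

Order ρ = 0.


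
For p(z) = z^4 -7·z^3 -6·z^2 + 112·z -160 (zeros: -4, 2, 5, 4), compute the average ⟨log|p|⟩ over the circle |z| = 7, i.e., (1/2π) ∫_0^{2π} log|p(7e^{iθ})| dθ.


Zeros: -4, 2, 4, 5; r = 7.
Inside |z| < r: -4, 2, 4, 5. Outside (|z| ≥ r): ∅.
p(0) = -160, so log|p(0)| = log(160) = 5.0752.
Apply Jensen: I(r) = log|p(0)| + Σ_k log(r/|z_k|), summed over zeros inside |z| < r.
  log(r/|z_k|) for z_k = -4: log(7/4) = 0.5596
  log(r/|z_k|) for z_k = 2: log(7/2) = 1.2528
  log(r/|z_k|) for z_k = 5: log(7/5) = 0.3365
  log(r/|z_k|) for z_k = 4: log(7/4) = 0.5596
Sum over inside zeros: 2.7085.
I(r) = log|p(0)| + (inside sum) = 5.0752 + 2.7085 = 7.7836.
Closed form (all zeros inside, monic): I(r) = n·log(r) = 4·log(7) = 7.7836. ✓

I(r) ≈ 7.7836.


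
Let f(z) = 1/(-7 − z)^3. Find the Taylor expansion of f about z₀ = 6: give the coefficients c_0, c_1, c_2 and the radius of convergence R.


Let w = z − z₀, so z = z₀ + w.
Then -7 − z = -7 − (z₀ + w) = (-7 − z₀) − w = -13 − w.
f(z) = 1/(-13 − w)^3 = (1/(-13)^3) · (1 − w/(-13))^{−3}.
By the binomial series (1−u)^{−3} = Σ_{n≥0} C(n+2, 2) u^n for |u|<1, with u = w/(-13):
  c_n = C(n+2, 2) / (-13)^(n+3).
  c_0 = 1/(-13)^3 = -1/2197.
  c_1 = 3/(-13)^4 = 3/28561.
  c_2 = 6/(-13)^5 = -6/371293.
The series is valid for |w/d| < 1, i.e. |z − z₀| < |d|.
Radius of convergence: R = |-7 − z₀| = |-13| = 13 (distance from z₀ to the singularity z = -7).

c_0 = -1/2197, c_1 = 3/28561, c_2 = -6/371293; R = 13.


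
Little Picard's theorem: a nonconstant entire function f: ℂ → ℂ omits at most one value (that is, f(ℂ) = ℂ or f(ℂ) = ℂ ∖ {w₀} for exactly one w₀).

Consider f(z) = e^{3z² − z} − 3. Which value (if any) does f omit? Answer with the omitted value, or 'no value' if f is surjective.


Little Picard bounds the complement of f(ℂ) to at most one point.
The exponent g(z) = 3z² − z is a nonconstant polynomial, hence surjective onto ℂ. So e^{g(z)} takes every value in {e^w : w ∈ ℂ} = ℂ ∖ {0}. Adding -3 shifts the range to ℂ ∖ {-3}. f omits exactly -3.

Omitted value: -3.


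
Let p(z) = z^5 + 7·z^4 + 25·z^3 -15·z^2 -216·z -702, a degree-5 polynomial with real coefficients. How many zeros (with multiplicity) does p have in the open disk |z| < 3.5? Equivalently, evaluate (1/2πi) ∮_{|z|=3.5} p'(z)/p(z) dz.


The zeros of p are: (-3 + 3i), (-3 - 3i), (-2 + 3i), (-2 - 3i), 3.
Their magnitudes are: 4.243, 4.243, 3.606, 3.606, 3.
Zeros with |z| < R = 3.5: 3.
Count = 1.
By the argument principle, (1/2πi) ∮_{|z|=R} p'(z)/p(z) dz equals exactly this count.

Number of zeros inside |z| < 3.5: 1.


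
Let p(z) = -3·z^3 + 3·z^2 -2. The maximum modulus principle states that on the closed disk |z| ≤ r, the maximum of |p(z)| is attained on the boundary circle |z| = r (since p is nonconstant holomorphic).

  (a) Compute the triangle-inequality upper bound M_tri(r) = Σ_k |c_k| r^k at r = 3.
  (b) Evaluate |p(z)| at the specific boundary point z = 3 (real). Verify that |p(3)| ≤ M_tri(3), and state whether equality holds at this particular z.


Coefficients: c_0 = -2, c_1 = 0, c_2 = 3, c_3 = -3. Radius r = 3.
Part (a). Triangle bound: M_tri(r) = Σ_k |c_k| r^k
  = |-2|·3^0 + |0|·3^1 + |3|·3^2 + |-3|·3^3
  = 2 + 0 + 27 + 81 = 110.
This bounds M(r) := max_{|z|=r} |p(z)| from above; equality holds iff all terms c_k z^k can be made to align in phase at a single z on |z|=r.
Part (b). At z = 3 (real, on the circle |z| = r):
  p(3) = (-2)·3^0 + (0)·3^1 + (3)·3^2 + (-3)·3^3 = -56.
  |p(3)| = 56.
Check: |p(3)| = 56 ≤ 110 = M_tri(3). ✓ Equality does not hold at z = 3 (the coefficients have mixed signs, so the terms do not all align in phase there).

M_tri(3) = 110; |p(3)| = 56; equality at z=3: no.


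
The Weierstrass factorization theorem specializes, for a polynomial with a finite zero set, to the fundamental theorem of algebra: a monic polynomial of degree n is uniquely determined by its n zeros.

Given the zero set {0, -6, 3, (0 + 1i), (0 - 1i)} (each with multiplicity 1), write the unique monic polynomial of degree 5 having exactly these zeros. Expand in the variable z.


The polynomial is p(z) = ∏_{α ∈ S} (z − α), where S = {0, -6, 3, (0 + 1i), (0 - 1i)}.
Expanding the product yields: p(z) = z^5 + 3·z^4 -17·z^3 + 3·z^2 -18·z.
Note conjugate pairs combine to real quadratics: (z − (0+1i))(z − (0−1i)) = z² + 1.
The resulting polynomial has degree 5 and real coefficients as required.

p(z) = z^5 + 3·z^4 -17·z^3 + 3·z^2 -18·z.


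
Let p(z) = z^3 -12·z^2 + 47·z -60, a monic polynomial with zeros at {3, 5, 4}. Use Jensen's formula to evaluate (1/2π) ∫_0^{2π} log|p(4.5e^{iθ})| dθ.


Zeros: 3, 4, 5; r = 4.5.
Inside |z| < r: 3, 4. Outside (|z| ≥ r): 5.
p(0) = -60, so log|p(0)| = log(60) = 4.0943.
Apply Jensen: I(r) = log|p(0)| + Σ_k log(r/|z_k|), summed over zeros inside |z| < r.
  log(r/|z_k|) for z_k = 3: log(4.5/3) = 0.4055
  log(r/|z_k|) for z_k = 4: log(4.5/4) = 0.1178
  Outside zeros (5) contribute nothing to the Jensen sum.
Sum over inside zeros: 0.5232.
I(r) = log|p(0)| + (inside sum) = 4.0943 + 0.5232 = 4.6176.
Note: since some zeros are outside |z| ≤ r, the simplified n·log(r) form does NOT apply — only the inside zeros contribute.

I(r) ≈ 4.6176.


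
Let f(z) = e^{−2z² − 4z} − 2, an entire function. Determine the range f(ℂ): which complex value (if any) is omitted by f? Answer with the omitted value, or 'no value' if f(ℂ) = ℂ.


Little Picard bounds the complement of f(ℂ) to at most one point.
The exponent g(z) = −2z² − 4z is a nonconstant polynomial, hence surjective onto ℂ. So e^{g(z)} takes every value in {e^w : w ∈ ℂ} = ℂ ∖ {0}. Adding -2 shifts the range to ℂ ∖ {-2}. f omits exactly -2.

Omitted value: -2.


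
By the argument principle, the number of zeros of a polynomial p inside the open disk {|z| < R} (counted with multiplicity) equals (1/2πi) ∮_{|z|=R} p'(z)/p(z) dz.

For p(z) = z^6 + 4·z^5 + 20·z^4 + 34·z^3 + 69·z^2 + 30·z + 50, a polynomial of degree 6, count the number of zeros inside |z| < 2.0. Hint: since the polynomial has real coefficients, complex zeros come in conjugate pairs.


The zeros of p are: (-1 + 2i), (-1 - 2i), (-1 + 3i), (-1 - 3i), (0 + 1i), (0 - 1i).
Their magnitudes are: 2.236, 2.236, 3.162, 3.162, 1, 1.
Zeros with |z| < R = 2.0: (0 + 1i), (0 - 1i).
Count = 2.
By the argument principle, (1/2πi) ∮_{|z|=R} p'(z)/p(z) dz equals exactly this count.

Number of zeros inside |z| < 2.0: 2.


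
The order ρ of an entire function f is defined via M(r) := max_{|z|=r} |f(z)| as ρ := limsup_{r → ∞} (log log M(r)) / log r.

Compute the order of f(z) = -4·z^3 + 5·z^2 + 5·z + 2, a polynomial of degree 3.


|f(z)| ≤ Σ|c_k|·r^k = O(r^3) as r → ∞. Polynomial growth is O(e^{r^ε}) for every ε > 0 (since r^3/e^{r^ε} → 0), so ρ ≤ ε for all ε > 0, i.e. ρ = 0. Every nonconstant polynomial has order 0.
Therefore ρ = 0.

Order ρ = 0.


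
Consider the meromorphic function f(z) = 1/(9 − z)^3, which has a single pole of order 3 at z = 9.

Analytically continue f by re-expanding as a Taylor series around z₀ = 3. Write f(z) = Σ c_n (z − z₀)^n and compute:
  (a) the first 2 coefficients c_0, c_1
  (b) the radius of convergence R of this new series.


Let w = z − z₀, so z = z₀ + w.
Then 9 − z = 9 − (z₀ + w) = (9 − z₀) − w = 6 − w.
f(z) = 1/(6 − w)^3 = (1/(6)^3) · (1 − w/(6))^{−3}.
By the binomial series (1−u)^{−3} = Σ_{n≥0} C(n+2, 2) u^n for |u|<1, with u = w/(6):
  c_n = C(n+2, 2) / (6)^(n+3).
  c_0 = 1/(6)^3 = 1/216.
  c_1 = 3/(6)^4 = 1/432.
The series is valid for |w/d| < 1, i.e. |z − z₀| < |d|.
Radius of convergence: R = |9 − z₀| = |6| = 6 (distance from z₀ to the singularity z = 9).

c_0 = 1/216, c_1 = 1/432; R = 6.


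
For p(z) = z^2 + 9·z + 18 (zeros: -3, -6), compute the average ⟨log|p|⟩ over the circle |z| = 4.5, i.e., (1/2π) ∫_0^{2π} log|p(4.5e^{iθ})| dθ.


Zeros: -6, -3; r = 4.5.
Inside |z| < r: -3. Outside (|z| ≥ r): -6.
p(0) = 18, so log|p(0)| = log(18) = 2.8904.
Apply Jensen: I(r) = log|p(0)| + Σ_k log(r/|z_k|), summed over zeros inside |z| < r.
  log(r/|z_k|) for z_k = -3: log(4.5/3) = 0.4055
  Outside zeros (-6) contribute nothing to the Jensen sum.
Sum over inside zeros: 0.4055.
I(r) = log|p(0)| + (inside sum) = 2.8904 + 0.4055 = 3.2958.
Note: since some zeros are outside |z| ≤ r, the simplified n·log(r) form does NOT apply — only the inside zeros contribute.

I(r) ≈ 3.2958.


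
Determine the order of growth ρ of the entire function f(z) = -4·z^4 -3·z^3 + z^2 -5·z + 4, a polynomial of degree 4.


|f(z)| ≤ Σ|c_k|·r^k = O(r^4) as r → ∞. Polynomial growth is O(e^{r^ε}) for every ε > 0 (since r^4/e^{r^ε} → 0), so ρ ≤ ε for all ε > 0, i.e. ρ = 0. Every nonconstant polynomial has order 0.
Therefore ρ = 0.

Order ρ = 0.


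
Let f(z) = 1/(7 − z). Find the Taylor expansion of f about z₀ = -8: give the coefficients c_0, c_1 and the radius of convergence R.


Let w = z − z₀, so z = z₀ + w.
Then 7 − z = 7 − (z₀ + w) = (7 − z₀) − w = 15 − w.
f(z) = 1/(15 − w) = (1/(15)) · 1/(1 − w/(15)) = Σ_{n≥0} w^n / (15)^(n+1).
So c_n = 1/(15)^(n+1):
  c_0 = 1/(15)^1 = 1/15.
  c_1 = 1/(15)^2 = 1/225.
The series is valid for |w/d| < 1, i.e. |z − z₀| < |d|.
Radius of convergence: R = |7 − z₀| = |15| = 15 (distance from z₀ to the singularity z = 7).

c_0 = 1/15, c_1 = 1/225; R = 15.


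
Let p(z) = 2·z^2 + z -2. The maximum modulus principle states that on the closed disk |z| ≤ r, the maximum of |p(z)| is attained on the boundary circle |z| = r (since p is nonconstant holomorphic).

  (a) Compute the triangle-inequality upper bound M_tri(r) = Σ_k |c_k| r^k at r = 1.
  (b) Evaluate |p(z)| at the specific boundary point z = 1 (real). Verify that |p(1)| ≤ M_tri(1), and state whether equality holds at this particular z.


Coefficients: c_0 = -2, c_1 = 1, c_2 = 2. Radius r = 1.
Part (a). Triangle bound: M_tri(r) = Σ_k |c_k| r^k
  = |-2|·1^0 + |1|·1^1 + |2|·1^2
  = 2 + 1 + 2 = 5.
This bounds M(r) := max_{|z|=r} |p(z)| from above; equality holds iff all terms c_k z^k can be made to align in phase at a single z on |z|=r.
Part (b). At z = 1 (real, on the circle |z| = r):
  p(1) = (-2)·1^0 + (1)·1^1 + (2)·1^2 = 1.
  |p(1)| = 1.
Check: |p(1)| = 1 ≤ 5 = M_tri(1). ✓ Equality does not hold at z = 1 (the coefficients have mixed signs, so the terms do not all align in phase there).

M_tri(1) = 5; |p(1)| = 1; equality at z=1: no.


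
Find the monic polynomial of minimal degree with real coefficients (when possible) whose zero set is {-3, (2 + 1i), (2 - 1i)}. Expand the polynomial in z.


The polynomial is p(z) = ∏_{α ∈ S} (z − α), where S = {-3, (2 + 1i), (2 - 1i)}.
Expanding the product yields: p(z) = z^3 -z^2 -7·z + 15.
Note conjugate pairs combine to real quadratics: (z − (2+1i))(z − (2−1i)) = z² − 4z + 5.
The resulting polynomial has degree 3 and real coefficients as required.

p(z) = z^3 -z^2 -7·z + 15.


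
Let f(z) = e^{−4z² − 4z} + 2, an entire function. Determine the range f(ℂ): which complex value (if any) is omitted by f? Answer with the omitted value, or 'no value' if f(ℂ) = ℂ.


Little Picard bounds the complement of f(ℂ) to at most one point.
The exponent g(z) = −4z² − 4z is a nonconstant polynomial, hence surjective onto ℂ. So e^{g(z)} takes every value in {e^w : w ∈ ℂ} = ℂ ∖ {0}. Adding 2 shifts the range to ℂ ∖ {2}. f omits exactly 2.

Omitted value: 2.


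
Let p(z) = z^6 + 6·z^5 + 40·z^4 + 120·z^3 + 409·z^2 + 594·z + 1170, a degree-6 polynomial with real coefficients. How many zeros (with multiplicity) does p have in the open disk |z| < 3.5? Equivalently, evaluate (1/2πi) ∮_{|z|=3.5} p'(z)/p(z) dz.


The zeros of p are: (0 + 3i), (0 - 3i), (-2 + 3i), (-2 - 3i), (-1 + 3i), (-1 - 3i).
Their magnitudes are: 3, 3, 3.606, 3.606, 3.162, 3.162.
Zeros with |z| < R = 3.5: (0 + 3i), (0 - 3i), (-1 + 3i), (-1 - 3i).
Count = 4.
By the argument principle, (1/2πi) ∮_{|z|=R} p'(z)/p(z) dz equals exactly this count.

Number of zeros inside |z| < 3.5: 4.


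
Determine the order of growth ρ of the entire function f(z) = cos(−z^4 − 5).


Write cos(w) = (e^{iw} ± e^{−iw})/(2 or 2i), so |cos(w)| ≤ e^{|w|}. With w = −z^4 − 5, |w| ≤ 1r^4 + 5 on |z|=r, giving M(r) ≤ e^{1r^4 + 5} and ρ ≤ 4. For the lower bound, choose z on |z|=r with -1z^4 purely imaginary of modulus 1r^4; then |cos(−z^4 − 5)| grows like e^{1r^4}/2, so ρ ≥ 4. Hence ρ = 4.
Therefore ρ = 4.

Order ρ = 4.


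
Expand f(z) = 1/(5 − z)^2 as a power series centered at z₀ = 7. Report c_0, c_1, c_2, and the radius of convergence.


Let w = z − z₀, so z = z₀ + w.
Then 5 − z = 5 − (z₀ + w) = (5 − z₀) − w = -2 − w.
f(z) = 1/(-2 − w)^2 = (1/(-2)^2) · (1 − w/(-2))^{−2}.
By the binomial series (1−u)^{−2} = Σ_{n≥0} C(n+1, 1) u^n for |u|<1, with u = w/(-2):
  c_n = C(n+1, 1) / (-2)^(n+2).
  c_0 = 1/(-2)^2 = 1/4.
  c_1 = 2/(-2)^3 = -1/4.
  c_2 = 3/(-2)^4 = 3/16.
The series is valid for |w/d| < 1, i.e. |z − z₀| < |d|.
Radius of convergence: R = |5 − z₀| = |-2| = 2 (distance from z₀ to the singularity z = 5).

c_0 = 1/4, c_1 = -1/4, c_2 = 3/16; R = 2.


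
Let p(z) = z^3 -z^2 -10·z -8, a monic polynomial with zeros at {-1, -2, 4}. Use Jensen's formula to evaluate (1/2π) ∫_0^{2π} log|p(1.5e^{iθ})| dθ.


Zeros: -2, -1, 4; r = 1.5.
Inside |z| < r: -1. Outside (|z| ≥ r): -2, 4.
p(0) = -8, so log|p(0)| = log(8) = 2.0794.
Apply Jensen: I(r) = log|p(0)| + Σ_k log(r/|z_k|), summed over zeros inside |z| < r.
  log(r/|z_k|) for z_k = -1: log(1.5/1) = 0.4055
  Outside zeros (-2, 4) contribute nothing to the Jensen sum.
Sum over inside zeros: 0.4055.
I(r) = log|p(0)| + (inside sum) = 2.0794 + 0.4055 = 2.4849.
Note: since some zeros are outside |z| ≤ r, the simplified n·log(r) form does NOT apply — only the inside zeros contribute.

I(r) ≈ 2.4849.


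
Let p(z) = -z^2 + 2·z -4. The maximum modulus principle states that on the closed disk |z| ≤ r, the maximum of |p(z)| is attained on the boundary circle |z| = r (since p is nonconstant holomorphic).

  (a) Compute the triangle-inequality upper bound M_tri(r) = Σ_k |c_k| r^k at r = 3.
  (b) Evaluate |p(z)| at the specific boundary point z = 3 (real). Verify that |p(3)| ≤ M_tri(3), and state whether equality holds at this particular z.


Coefficients: c_0 = -4, c_1 = 2, c_2 = -1. Radius r = 3.
Part (a). Triangle bound: M_tri(r) = Σ_k |c_k| r^k
  = |-4|·3^0 + |2|·3^1 + |-1|·3^2
  = 4 + 6 + 9 = 19.
This bounds M(r) := max_{|z|=r} |p(z)| from above; equality holds iff all terms c_k z^k can be made to align in phase at a single z on |z|=r.
Part (b). At z = 3 (real, on the circle |z| = r):
  p(3) = (-4)·3^0 + (2)·3^1 + (-1)·3^2 = -7.
  |p(3)| = 7.
Check: |p(3)| = 7 ≤ 19 = M_tri(3). ✓ Equality does not hold at z = 3 (the coefficients have mixed signs, so the terms do not all align in phase there).

M_tri(3) = 19; |p(3)| = 7; equality at z=3: no.


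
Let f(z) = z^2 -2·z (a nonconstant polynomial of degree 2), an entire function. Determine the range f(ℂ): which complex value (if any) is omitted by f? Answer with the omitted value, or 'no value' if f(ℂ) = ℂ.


Little Picard bounds the complement of f(ℂ) to at most one point.
For every w ∈ ℂ, the equation p(z) − w = 0 is a nonconstant polynomial in z and hence has at least one root by the fundamental theorem of algebra. So p is surjective onto ℂ, omitting no value.

Omitted value: no value.


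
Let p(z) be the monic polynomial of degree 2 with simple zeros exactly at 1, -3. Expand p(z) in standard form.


The polynomial is p(z) = ∏_{α ∈ S} (z − α), where S = {1, -3}.
Expanding the product yields: p(z) = z^2 + 2·z -3.
The resulting polynomial has degree 2 and real coefficients as required.

p(z) = z^2 + 2·z -3.


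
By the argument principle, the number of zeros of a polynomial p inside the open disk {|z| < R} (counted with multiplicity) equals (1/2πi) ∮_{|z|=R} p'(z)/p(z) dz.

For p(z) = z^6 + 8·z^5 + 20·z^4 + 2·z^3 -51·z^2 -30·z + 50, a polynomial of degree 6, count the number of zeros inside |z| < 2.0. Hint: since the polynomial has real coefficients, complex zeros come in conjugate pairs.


The zeros of p are: 1, (-2 + 1i), (-2 - 1i), 1, (-3 + 1i), (-3 - 1i).
Their magnitudes are: 1, 2.236, 2.236, 1, 3.162, 3.162.
Zeros with |z| < R = 2.0: 1, 1.
Count = 2.
By the argument principle, (1/2πi) ∮_{|z|=R} p'(z)/p(z) dz equals exactly this count.

Number of zeros inside |z| < 2.0: 2.


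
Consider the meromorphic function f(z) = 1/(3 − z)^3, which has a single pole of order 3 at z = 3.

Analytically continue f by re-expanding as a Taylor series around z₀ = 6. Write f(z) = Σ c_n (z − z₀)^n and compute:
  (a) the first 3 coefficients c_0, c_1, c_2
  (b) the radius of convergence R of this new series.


Let w = z − z₀, so z = z₀ + w.
Then 3 − z = 3 − (z₀ + w) = (3 − z₀) − w = -3 − w.
f(z) = 1/(-3 − w)^3 = (1/(-3)^3) · (1 − w/(-3))^{−3}.
By the binomial series (1−u)^{−3} = Σ_{n≥0} C(n+2, 2) u^n for |u|<1, with u = w/(-3):
  c_n = C(n+2, 2) / (-3)^(n+3).
  c_0 = 1/(-3)^3 = -1/27.
  c_1 = 3/(-3)^4 = 1/27.
  c_2 = 6/(-3)^5 = -2/81.
The series is valid for |w/d| < 1, i.e. |z − z₀| < |d|.
Radius of convergence: R = |3 − z₀| = |-3| = 3 (distance from z₀ to the singularity z = 3).

c_0 = -1/27, c_1 = 1/27, c_2 = -2/81; R = 3.


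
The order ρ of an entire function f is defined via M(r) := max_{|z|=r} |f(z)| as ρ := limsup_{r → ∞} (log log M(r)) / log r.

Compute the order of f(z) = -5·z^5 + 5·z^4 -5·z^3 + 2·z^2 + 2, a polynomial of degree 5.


|f(z)| ≤ Σ|c_k|·r^k = O(r^5) as r → ∞. Polynomial growth is O(e^{r^ε}) for every ε > 0 (since r^5/e^{r^ε} → 0), so ρ ≤ ε for all ε > 0, i.e. ρ = 0. Every nonconstant polynomial has order 0.
Therefore ρ = 0.

Order ρ = 0.


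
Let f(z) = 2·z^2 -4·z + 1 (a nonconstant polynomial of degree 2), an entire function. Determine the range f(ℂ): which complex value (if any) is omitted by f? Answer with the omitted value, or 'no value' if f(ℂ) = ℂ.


Little Picard bounds the complement of f(ℂ) to at most one point.
For every w ∈ ℂ, the equation p(z) − w = 0 is a nonconstant polynomial in z and hence has at least one root by the fundamental theorem of algebra. So p is surjective onto ℂ, omitting no value.

Omitted value: no value.


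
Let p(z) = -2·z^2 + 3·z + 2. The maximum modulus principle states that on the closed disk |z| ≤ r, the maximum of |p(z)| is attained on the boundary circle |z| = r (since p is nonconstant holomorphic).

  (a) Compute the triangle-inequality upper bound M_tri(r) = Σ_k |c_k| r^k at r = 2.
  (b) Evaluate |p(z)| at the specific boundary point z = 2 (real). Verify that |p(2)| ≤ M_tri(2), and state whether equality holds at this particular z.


Coefficients: c_0 = 2, c_1 = 3, c_2 = -2. Radius r = 2.
Part (a). Triangle bound: M_tri(r) = Σ_k |c_k| r^k
  = |2|·2^0 + |3|·2^1 + |-2|·2^2
  = 2 + 6 + 8 = 16.
This bounds M(r) := max_{|z|=r} |p(z)| from above; equality holds iff all terms c_k z^k can be made to align in phase at a single z on |z|=r.
Part (b). At z = 2 (real, on the circle |z| = r):
  p(2) = (2)·2^0 + (3)·2^1 + (-2)·2^2 = 0.
  |p(2)| = 0.
Check: |p(2)| = 0 ≤ 16 = M_tri(2). ✓ Equality does not hold at z = 2 (the coefficients have mixed signs, so the terms do not all align in phase there).

M_tri(2) = 16; |p(2)| = 0; equality at z=2: no.


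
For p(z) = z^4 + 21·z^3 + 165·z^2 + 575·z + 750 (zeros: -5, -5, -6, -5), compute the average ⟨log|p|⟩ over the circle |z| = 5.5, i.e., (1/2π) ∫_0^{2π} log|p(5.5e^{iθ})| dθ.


Zeros: -6, -5, -5, -5; r = 5.5.
Inside |z| < r: -5, -5, -5. Outside (|z| ≥ r): -6.
p(0) = 750, so log|p(0)| = log(750) = 6.6201.
Apply Jensen: I(r) = log|p(0)| + Σ_k log(r/|z_k|), summed over zeros inside |z| < r.
  log(r/|z_k|) for z_k = -5: log(5.5/5) = 0.0953
  log(r/|z_k|) for z_k = -5: log(5.5/5) = 0.0953
  log(r/|z_k|) for z_k = -5: log(5.5/5) = 0.0953
  Outside zeros (-6) contribute nothing to the Jensen sum.
Sum over inside zeros: 0.2859.
I(r) = log|p(0)| + (inside sum) = 6.6201 + 0.2859 = 6.9060.
Note: since some zeros are outside |z| ≤ r, the simplified n·log(r) form does NOT apply — only the inside zeros contribute.

I(r) ≈ 6.9060.


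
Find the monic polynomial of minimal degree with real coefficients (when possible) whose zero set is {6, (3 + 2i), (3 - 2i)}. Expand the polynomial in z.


The polynomial is p(z) = ∏_{α ∈ S} (z − α), where S = {6, (3 + 2i), (3 - 2i)}.
Expanding the product yields: p(z) = z^3 -12·z^2 + 49·z -78.
Note conjugate pairs combine to real quadratics: (z − (3+2i))(z − (3−2i)) = z² − 6z + 13.
The resulting polynomial has degree 3 and real coefficients as required.

p(z) = z^3 -12·z^2 + 49·z -78.


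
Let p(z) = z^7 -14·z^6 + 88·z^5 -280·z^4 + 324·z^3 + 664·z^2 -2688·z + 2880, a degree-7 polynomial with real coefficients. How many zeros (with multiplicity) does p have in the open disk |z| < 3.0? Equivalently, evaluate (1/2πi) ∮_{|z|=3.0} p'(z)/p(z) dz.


The zeros of p are: (3 + 1i), (3 - 1i), (2 + 2i), (2 - 2i), -2, (3 + 3i), (3 - 3i).
Their magnitudes are: 3.162, 3.162, 2.828, 2.828, 2, 4.243, 4.243.
Zeros with |z| < R = 3.0: (2 + 2i), (2 - 2i), -2.
Count = 3.
By the argument principle, (1/2πi) ∮_{|z|=R} p'(z)/p(z) dz equals exactly this count.

Number of zeros inside |z| < 3.0: 3.
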